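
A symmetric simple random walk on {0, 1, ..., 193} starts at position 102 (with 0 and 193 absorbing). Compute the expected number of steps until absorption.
E[τ | X_0 = 102] = 9282

Let v_k = E[τ | X_0 = k]. Boundary: v_0 = v_193 = 0. Recurrence: v_k = 1 + (v_{k-1} + v_{k+1})/2 for 1 ≤ k ≤ 192. The particular solution to v_k − (v_{k-1} + v_{k+1})/2 = 1 is v_k = −k^2. Adding homogeneous solution A + B k and matching boundaries gives v_k = k (193 − k). Substituting k = 102: v_102 = 102 · 91 = 9282.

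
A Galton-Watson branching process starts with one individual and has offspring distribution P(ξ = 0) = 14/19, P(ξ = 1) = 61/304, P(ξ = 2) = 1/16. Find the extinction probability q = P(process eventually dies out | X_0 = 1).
q = 1

Mean offspring μ = 0·14/19 + 1·61/304 + 2·1/16 = 99/304 ≤ 1. For μ ≤ 1 with offspring not concentrated at 1, the Galton-Watson process goes extinct almost surely, so q = 1.
(Algebraic check: The pgf is f(s) = 14/19 + 61/304·s + 1/16·s². The extinction probability q is the smallest fixed point of f in [0, 1]. Setting s = f(s):
  1/16·s² + (61/304 − 1)·s + 14/19 = 0
  1/16·s² − (14/19 + 1/16)·s + 14/19 = 0
which factors as (s − 1)·(1/16·s − 14/19) = 0, giving roots s = 1 and s = (14/19)/(1/16) = 224/19. Since 224/19 ≥ 1, the smallest root in [0, 1] is s = 1.)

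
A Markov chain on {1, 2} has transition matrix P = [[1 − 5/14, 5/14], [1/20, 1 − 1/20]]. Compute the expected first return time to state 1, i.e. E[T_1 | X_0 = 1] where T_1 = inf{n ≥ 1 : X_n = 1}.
E[T_1 | X_0 = 1] = 1/π_1 = 57/7

For an irreducible recurrent Markov chain with stationary distribution π, E[T_i | X_0 = i] = 1/π_i (Kac's formula). Here π_1 = (1/20)/(5/14 + 1/20) = (1/20)/(57/140) = 7/57, so E[T_1 | X_0 = 1] = 1/π_1 = (5/14 + 1/20)/(1/20) = (57/140)/(1/20) = 57/7.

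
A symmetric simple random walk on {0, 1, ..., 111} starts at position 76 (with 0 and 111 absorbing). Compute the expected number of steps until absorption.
E[τ | X_0 = 76] = 2660

Let v_k = E[τ | X_0 = k]. Boundary: v_0 = v_111 = 0. Recurrence: v_k = 1 + (v_{k-1} + v_{k+1})/2 for 1 ≤ k ≤ 110. The particular solution to v_k − (v_{k-1} + v_{k+1})/2 = 1 is v_k = −k^2. Adding homogeneous solution A + B k and matching boundaries gives v_k = k (111 − k). Substituting k = 76: v_76 = 76 · 35 = 2660.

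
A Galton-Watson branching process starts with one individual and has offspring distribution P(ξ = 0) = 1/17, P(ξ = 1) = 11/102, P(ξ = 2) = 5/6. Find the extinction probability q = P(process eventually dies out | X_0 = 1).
q = 6/85

The pgf is f(s) = 1/17 + 11/102·s + 5/6·s². The extinction probability q is the smallest fixed point of f in [0, 1]. Setting s = f(s):
  5/6·s² + (11/102 − 1)·s + 1/17 = 0
  5/6·s² − (1/17 + 5/6)·s + 1/17 = 0
which factors as (s − 1)·(5/6·s − 1/17) = 0, giving roots s = 1 and s = (1/17)/(5/6) = 6/85.
Mean offspring μ = 11/102 + 2·5/6 = 181/102 > 1 (supercritical), so q < 1. The extinction probability is the smaller root: q = (1/17)/(5/6) = 6/85.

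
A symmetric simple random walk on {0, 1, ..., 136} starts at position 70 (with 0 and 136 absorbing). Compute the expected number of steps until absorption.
E[τ | X_0 = 70] = 4620

Let v_k = E[τ | X_0 = k]. Boundary: v_0 = v_136 = 0. Recurrence: v_k = 1 + (v_{k-1} + v_{k+1})/2 for 1 ≤ k ≤ 135. The particular solution to v_k − (v_{k-1} + v_{k+1})/2 = 1 is v_k = −k^2. Adding homogeneous solution A + B k and matching boundaries gives v_k = k (136 − k). Substituting k = 70: v_70 = 70 · 66 = 4620.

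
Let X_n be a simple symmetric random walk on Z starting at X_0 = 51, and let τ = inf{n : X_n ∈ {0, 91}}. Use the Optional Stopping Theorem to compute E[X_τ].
E[X_τ] = 51

X_n is a martingale and τ is a bounded-mean stopping time (indeed τ is finite a.s. with bounded expectation since the walk is in a bounded region). By the OST, E[X_τ] = E[X_0] = 51. Equivalently: E[X_τ] = 91 · P(hit 91 first) + 0 · P(hit 0 first) = 91 · (51/91) = 51.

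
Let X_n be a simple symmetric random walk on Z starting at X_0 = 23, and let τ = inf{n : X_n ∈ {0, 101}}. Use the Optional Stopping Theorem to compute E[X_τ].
E[X_τ] = 23

X_n is a martingale and τ is a bounded-mean stopping time (indeed τ is finite a.s. with bounded expectation since the walk is in a bounded region). By the OST, E[X_τ] = E[X_0] = 23. Equivalently: E[X_τ] = 101 · P(hit 101 first) + 0 · P(hit 0 first) = 101 · (23/101) = 23.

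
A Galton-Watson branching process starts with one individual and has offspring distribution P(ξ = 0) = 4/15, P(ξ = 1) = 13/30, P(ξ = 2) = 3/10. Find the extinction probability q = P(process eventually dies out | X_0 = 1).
q = 8/9

The pgf is f(s) = 4/15 + 13/30·s + 3/10·s². The extinction probability q is the smallest fixed point of f in [0, 1]. Setting s = f(s):
  3/10·s² + (13/30 − 1)·s + 4/15 = 0
  3/10·s² − (4/15 + 3/10)·s + 4/15 = 0
which factors as (s − 1)·(3/10·s − 4/15) = 0, giving roots s = 1 and s = (4/15)/(3/10) = 8/9.
Mean offspring μ = 13/30 + 2·3/10 = 31/30 > 1 (supercritical), so q < 1. The extinction probability is the smaller root: q = (4/15)/(3/10) = 8/9.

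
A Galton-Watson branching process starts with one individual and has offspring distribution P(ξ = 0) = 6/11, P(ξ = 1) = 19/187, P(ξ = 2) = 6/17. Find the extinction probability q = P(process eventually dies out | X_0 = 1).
q = 1

Mean offspring μ = 0·6/11 + 1·19/187 + 2·6/17 = 151/187 ≤ 1. For μ ≤ 1 with offspring not concentrated at 1, the Galton-Watson process goes extinct almost surely, so q = 1.
(Algebraic check: The pgf is f(s) = 6/11 + 19/187·s + 6/17·s². The extinction probability q is the smallest fixed point of f in [0, 1]. Setting s = f(s):
  6/17·s² + (19/187 − 1)·s + 6/11 = 0
  6/17·s² − (6/11 + 6/17)·s + 6/11 = 0
which factors as (s − 1)·(6/17·s − 6/11) = 0, giving roots s = 1 and s = (6/11)/(6/17) = 17/11. Since 17/11 ≥ 1, the smallest root in [0, 1] is s = 1.)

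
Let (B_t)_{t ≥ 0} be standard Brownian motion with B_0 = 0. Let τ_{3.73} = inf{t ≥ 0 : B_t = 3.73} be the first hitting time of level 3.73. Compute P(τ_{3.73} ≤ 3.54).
P(τ_{3.73} ≤ 3.54) = 2(1 − Φ(3.73/√3.54)) = 2(1 − Φ(1.9825)) ≈ 0.0474

By the reflection principle for standard BM, P(τ_b ≤ t) = 2 · P(B_t ≥ b). Since B_t ~ N(0, t), P(B_t ≥ 3.73) = 1 − Φ(3.73/√t) = 1 − Φ(3.73/√3.54) = 1 − Φ(1.9825) ≈ 0.02371. Doubling: P(τ_{3.73} ≤ 3.54) ≈ 2 · 0.02371 = 0.04742 ≈ 0.0474.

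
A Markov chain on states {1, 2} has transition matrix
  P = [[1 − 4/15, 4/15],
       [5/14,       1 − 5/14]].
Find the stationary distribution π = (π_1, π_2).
π_1 = 75/131, π_2 = 56/131

Solve πP = π with π_1 + π_2 = 1. From πP = π: π_1 · (1 − 4/15) + π_2 · 5/14 = π_1 ⇒ π_2 · 5/14 = π_1 · 4/15 ⇒ π_2/π_1 = (4/15)/(5/14) = 56/75. Together with π_1 + π_2 = 1:
  π_1 = (5/14)/(4/15 + 5/14) = (5/14)/(131/210) = 75/131,
  π_2 = (4/15)/(4/15 + 5/14) = (4/15)/(131/210) = 56/131.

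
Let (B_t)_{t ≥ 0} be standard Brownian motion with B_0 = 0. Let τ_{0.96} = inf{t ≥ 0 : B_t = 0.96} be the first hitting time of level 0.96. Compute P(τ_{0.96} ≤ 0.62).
P(τ_{0.96} ≤ 0.62) = 2(1 − Φ(0.96/√0.62)) = 2(1 − Φ(1.2192)) ≈ 0.2228

By the reflection principle for standard BM, P(τ_b ≤ t) = 2 · P(B_t ≥ b). Since B_t ~ N(0, t), P(B_t ≥ 0.96) = 1 − Φ(0.96/√t) = 1 − Φ(0.96/√0.62) = 1 − Φ(1.2192) ≈ 0.11138. Doubling: P(τ_{0.96} ≤ 0.62) ≈ 2 · 0.11138 = 0.22276 ≈ 0.2228.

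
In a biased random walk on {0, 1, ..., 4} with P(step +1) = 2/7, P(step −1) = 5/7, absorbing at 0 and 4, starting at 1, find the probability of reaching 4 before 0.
P(hit 4 before 0) = (1 − (5/2)^1) / (1 − (5/2)^4) = 8/203

Let u_k denote P(reach 4 before 0 | start at k). Boundary: u_0 = 0, u_4 = 1. Recurrence: u_k = 2/7·u_{k+1} + 5/7·u_{k-1} for 1 ≤ k ≤ 3. Try u_k = A + B·r^k with r = q/p = (5/7)/(2/7) = 5/2. Substitution satisfies the recurrence; boundary conditions give:
  u_k = (1 − r^k) / (1 − r^N) = (1 − (5/2)^1) / (1 − (5/2)^4) = 8/203.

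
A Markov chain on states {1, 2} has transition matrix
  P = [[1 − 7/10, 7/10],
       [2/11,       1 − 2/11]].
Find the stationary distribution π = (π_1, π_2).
π_1 = 20/97, π_2 = 77/97

Solve πP = π with π_1 + π_2 = 1. From πP = π: π_1 · (1 − 7/10) + π_2 · 2/11 = π_1 ⇒ π_2 · 2/11 = π_1 · 7/10 ⇒ π_2/π_1 = (7/10)/(2/11) = 77/20. Together with π_1 + π_2 = 1:
  π_1 = (2/11)/(7/10 + 2/11) = (2/11)/(97/110) = 20/97,
  π_2 = (7/10)/(7/10 + 2/11) = (7/10)/(97/110) = 77/97.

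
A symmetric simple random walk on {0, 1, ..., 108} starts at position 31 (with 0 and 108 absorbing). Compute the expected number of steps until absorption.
E[τ | X_0 = 31] = 2387

Let v_k = E[τ | X_0 = k]. Boundary: v_0 = v_108 = 0. Recurrence: v_k = 1 + (v_{k-1} + v_{k+1})/2 for 1 ≤ k ≤ 107. The particular solution to v_k − (v_{k-1} + v_{k+1})/2 = 1 is v_k = −k^2. Adding homogeneous solution A + B k and matching boundaries gives v_k = k (108 − k). Substituting k = 31: v_31 = 31 · 77 = 2387.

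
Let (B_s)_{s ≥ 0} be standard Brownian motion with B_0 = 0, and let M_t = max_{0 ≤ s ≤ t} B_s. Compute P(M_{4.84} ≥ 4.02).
P(M_{4.84} ≥ 4.02) = 2·P(B_{4.84} ≥ 4.02) = 2(1 − Φ(4.02/√4.84)) ≈ 0.0677

By the reflection principle for Brownian motion, P(M_t ≥ a) = 2 · P(B_t ≥ a) for a ≥ 0. Since B_t ~ N(0, t), P(B_t ≥ 4.02) = 1 − Φ(4.02/√t) = 1 − Φ(4.02/√4.84) = 1 − Φ(1.8273). So
  P(M_{4.84} ≥ 4.02) = 2(1 − Φ(1.8273)) ≈ 0.0677.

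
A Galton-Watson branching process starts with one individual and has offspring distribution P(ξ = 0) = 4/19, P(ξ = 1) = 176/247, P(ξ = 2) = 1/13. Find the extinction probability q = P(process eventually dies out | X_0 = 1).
q = 1

Mean offspring μ = 0·4/19 + 1·176/247 + 2·1/13 = 214/247 ≤ 1. For μ ≤ 1 with offspring not concentrated at 1, the Galton-Watson process goes extinct almost surely, so q = 1.
(Algebraic check: The pgf is f(s) = 4/19 + 176/247·s + 1/13·s². The extinction probability q is the smallest fixed point of f in [0, 1]. Setting s = f(s):
  1/13·s² + (176/247 − 1)·s + 4/19 = 0
  1/13·s² − (4/19 + 1/13)·s + 4/19 = 0
which factors as (s − 1)·(1/13·s − 4/19) = 0, giving roots s = 1 and s = (4/19)/(1/13) = 52/19. Since 52/19 ≥ 1, the smallest root in [0, 1] is s = 1.)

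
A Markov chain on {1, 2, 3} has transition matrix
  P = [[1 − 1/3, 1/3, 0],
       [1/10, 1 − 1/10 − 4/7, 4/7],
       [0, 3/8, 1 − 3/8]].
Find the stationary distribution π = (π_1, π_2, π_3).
π = (63/593, 210/593, 320/593)

This is a birth-death chain on three states, which satisfies detailed balance: π_1 · P_{12} = π_2 · P_{21} and π_2 · P_{23} = π_3 · P_{32}.
From π_1 · 1/3 = π_2 · 1/10: π_2/π_1 = (1/3)/(1/10) = 10/3.
From π_2 · 4/7 = π_3 · 3/8: π_3/π_2 = (4/7)/(3/8) = 32/21.
Take π_1 proportional to 1; then unnormalized π = (1, 10/3, 320/63). Normalize by dividing by the sum 593/63:
  π = (63/593, 210/593, 320/593).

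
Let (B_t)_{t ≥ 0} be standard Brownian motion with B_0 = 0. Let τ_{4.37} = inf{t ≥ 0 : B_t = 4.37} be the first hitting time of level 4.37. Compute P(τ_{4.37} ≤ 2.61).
P(τ_{4.37} ≤ 2.61) = 2(1 − Φ(4.37/√2.61)) = 2(1 − Φ(2.7050)) ≈ 0.0068

By the reflection principle for standard BM, P(τ_b ≤ t) = 2 · P(B_t ≥ b). Since B_t ~ N(0, t), P(B_t ≥ 4.37) = 1 − Φ(4.37/√t) = 1 − Φ(4.37/√2.61) = 1 − Φ(2.7050) ≈ 0.00342. Doubling: P(τ_{4.37} ≤ 2.61) ≈ 2 · 0.00342 = 0.00684 ≈ 0.0068.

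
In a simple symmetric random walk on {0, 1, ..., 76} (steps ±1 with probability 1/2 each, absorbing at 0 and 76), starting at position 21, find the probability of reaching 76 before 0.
P(hit 76 before 0) = 21/76

Let u_k = P(hit 76 before 0 | start at k). Then u_0 = 0, u_76 = 1, and u_k = u_{k-1}/2 + u_{k+1}/2 for 1 ≤ k ≤ 75. This harmonic recurrence is solved by u_k = k/76, giving u_21 = 21/76.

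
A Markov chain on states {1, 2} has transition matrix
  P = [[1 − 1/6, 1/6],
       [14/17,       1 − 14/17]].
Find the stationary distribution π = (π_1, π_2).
π_1 = 84/101, π_2 = 17/101

Solve πP = π with π_1 + π_2 = 1. From πP = π: π_1 · (1 − 1/6) + π_2 · 14/17 = π_1 ⇒ π_2 · 14/17 = π_1 · 1/6 ⇒ π_2/π_1 = (1/6)/(14/17) = 17/84. Together with π_1 + π_2 = 1:
  π_1 = (14/17)/(1/6 + 14/17) = (14/17)/(101/102) = 84/101,
  π_2 = (1/6)/(1/6 + 14/17) = (1/6)/(101/102) = 17/101.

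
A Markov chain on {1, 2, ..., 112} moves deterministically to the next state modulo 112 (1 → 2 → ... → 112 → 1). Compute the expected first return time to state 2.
E[T_2 | X_0 = 2] = 112

The chain cycles deterministically, so starting at state 2 it returns in exactly 112 steps. Equivalently, the stationary distribution is uniform π_j = 1/112 for every state j, so by Kac's formula E[T_2] = 1/π_2 = 112.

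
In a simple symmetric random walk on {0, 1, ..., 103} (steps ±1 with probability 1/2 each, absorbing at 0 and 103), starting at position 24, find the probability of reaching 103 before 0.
P(hit 103 before 0) = 24/103

Let u_k = P(hit 103 before 0 | start at k). Then u_0 = 0, u_103 = 1, and u_k = u_{k-1}/2 + u_{k+1}/2 for 1 ≤ k ≤ 102. This harmonic recurrence is solved by u_k = k/103, giving u_24 = 24/103.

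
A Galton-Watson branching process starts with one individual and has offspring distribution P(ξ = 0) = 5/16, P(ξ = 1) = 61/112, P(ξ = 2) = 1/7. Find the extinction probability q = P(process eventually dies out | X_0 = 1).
q = 1

Mean offspring μ = 0·5/16 + 1·61/112 + 2·1/7 = 93/112 ≤ 1. For μ ≤ 1 with offspring not concentrated at 1, the Galton-Watson process goes extinct almost surely, so q = 1.
(Algebraic check: The pgf is f(s) = 5/16 + 61/112·s + 1/7·s². The extinction probability q is the smallest fixed point of f in [0, 1]. Setting s = f(s):
  1/7·s² + (61/112 − 1)·s + 5/16 = 0
  1/7·s² − (5/16 + 1/7)·s + 5/16 = 0
which factors as (s − 1)·(1/7·s − 5/16) = 0, giving roots s = 1 and s = (5/16)/(1/7) = 35/16. Since 35/16 ≥ 1, the smallest root in [0, 1] is s = 1.)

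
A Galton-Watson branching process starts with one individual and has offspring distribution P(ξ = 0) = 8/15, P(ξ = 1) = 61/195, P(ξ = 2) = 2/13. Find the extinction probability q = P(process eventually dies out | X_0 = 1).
q = 1

Mean offspring μ = 0·8/15 + 1·61/195 + 2·2/13 = 121/195 ≤ 1. For μ ≤ 1 with offspring not concentrated at 1, the Galton-Watson process goes extinct almost surely, so q = 1.
(Algebraic check: The pgf is f(s) = 8/15 + 61/195·s + 2/13·s². The extinction probability q is the smallest fixed point of f in [0, 1]. Setting s = f(s):
  2/13·s² + (61/195 − 1)·s + 8/15 = 0
  2/13·s² − (8/15 + 2/13)·s + 8/15 = 0
which factors as (s − 1)·(2/13·s − 8/15) = 0, giving roots s = 1 and s = (8/15)/(2/13) = 52/15. Since 52/15 ≥ 1, the smallest root in [0, 1] is s = 1.)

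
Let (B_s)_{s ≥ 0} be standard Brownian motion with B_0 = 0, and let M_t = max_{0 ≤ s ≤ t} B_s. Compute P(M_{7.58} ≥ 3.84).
P(M_{7.58} ≥ 3.84) = 2·P(B_{7.58} ≥ 3.84) = 2(1 − Φ(3.84/√7.58)) ≈ 0.1631

By the reflection principle for Brownian motion, P(M_t ≥ a) = 2 · P(B_t ≥ a) for a ≥ 0. Since B_t ~ N(0, t), P(B_t ≥ 3.84) = 1 − Φ(3.84/√t) = 1 − Φ(3.84/√7.58) = 1 − Φ(1.3948). So
  P(M_{7.58} ≥ 3.84) = 2(1 − Φ(1.3948)) ≈ 0.1631.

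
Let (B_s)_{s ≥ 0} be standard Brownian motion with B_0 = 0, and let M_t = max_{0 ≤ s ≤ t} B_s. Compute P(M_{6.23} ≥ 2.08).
P(M_{6.23} ≥ 2.08) = 2·P(B_{6.23} ≥ 2.08) = 2(1 − Φ(2.08/√6.23)) ≈ 0.4047

By the reflection principle for Brownian motion, P(M_t ≥ a) = 2 · P(B_t ≥ a) for a ≥ 0. Since B_t ~ N(0, t), P(B_t ≥ 2.08) = 1 − Φ(2.08/√t) = 1 − Φ(2.08/√6.23) = 1 − Φ(0.8333). So
  P(M_{6.23} ≥ 2.08) = 2(1 − Φ(0.8333)) ≈ 0.4047.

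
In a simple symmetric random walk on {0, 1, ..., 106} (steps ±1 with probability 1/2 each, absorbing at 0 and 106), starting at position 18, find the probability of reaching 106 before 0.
P(hit 106 before 0) = 18/106 = 9/53

Let u_k = P(hit 106 before 0 | start at k). Then u_0 = 0, u_106 = 1, and u_k = u_{k-1}/2 + u_{k+1}/2 for 1 ≤ k ≤ 105. This harmonic recurrence is solved by u_k = k/106, giving u_18 = 18/106 = 9/53.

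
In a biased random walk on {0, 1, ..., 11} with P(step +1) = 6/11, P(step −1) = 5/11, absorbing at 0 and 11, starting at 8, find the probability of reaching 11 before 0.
P(hit 11 before 0) = (1 − (5/6)^8) / (1 − (5/6)^11) = 278422056/313968931

Let u_k denote P(reach 11 before 0 | start at k). Boundary: u_0 = 0, u_11 = 1. Recurrence: u_k = 6/11·u_{k+1} + 5/11·u_{k-1} for 1 ≤ k ≤ 10. Try u_k = A + B·r^k with r = q/p = (5/11)/(6/11) = 5/6. Substitution satisfies the recurrence; boundary conditions give:
  u_k = (1 − r^k) / (1 − r^N) = (1 − (5/6)^8) / (1 − (5/6)^11) = 278422056/313968931.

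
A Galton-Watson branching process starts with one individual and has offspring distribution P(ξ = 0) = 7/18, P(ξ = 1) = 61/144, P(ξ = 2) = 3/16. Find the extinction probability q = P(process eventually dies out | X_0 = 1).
q = 1

Mean offspring μ = 0·7/18 + 1·61/144 + 2·3/16 = 115/144 ≤ 1. For μ ≤ 1 with offspring not concentrated at 1, the Galton-Watson process goes extinct almost surely, so q = 1.
(Algebraic check: The pgf is f(s) = 7/18 + 61/144·s + 3/16·s². The extinction probability q is the smallest fixed point of f in [0, 1]. Setting s = f(s):
  3/16·s² + (61/144 − 1)·s + 7/18 = 0
  3/16·s² − (7/18 + 3/16)·s + 7/18 = 0
which factors as (s − 1)·(3/16·s − 7/18) = 0, giving roots s = 1 and s = (7/18)/(3/16) = 56/27. Since 56/27 ≥ 1, the smallest root in [0, 1] is s = 1.)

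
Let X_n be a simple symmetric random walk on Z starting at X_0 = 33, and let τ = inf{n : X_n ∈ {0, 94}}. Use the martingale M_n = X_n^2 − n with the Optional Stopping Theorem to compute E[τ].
E[τ] = 2013

M_n = X_n^2 − n is a martingale (since E[X_{n+1}^2 | F_n] = X_n^2 + 1). By OST (τ has finite mean in a bounded region), E[M_τ] = E[M_0] = X_0^2 − 0 = 33^2 = 1089. Also E[M_τ] = E[X_τ^2] − E[τ]. The walk exits at 0 or 94, with P(hit 94 first) = 33/94, so E[X_τ^2] = 94^2 · 33/94 + 0 = 3102. Thus E[τ] = E[X_τ^2] − E[M_τ] = 3102 − 1089 = 2013 = 33(94 − 33) = 2013.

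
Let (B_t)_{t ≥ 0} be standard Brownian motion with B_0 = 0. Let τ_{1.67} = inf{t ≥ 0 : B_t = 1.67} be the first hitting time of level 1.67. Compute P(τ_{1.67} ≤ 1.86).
P(τ_{1.67} ≤ 1.86) = 2(1 − Φ(1.67/√1.86)) = 2(1 − Φ(1.2245)) ≈ 0.2208

By the reflection principle for standard BM, P(τ_b ≤ t) = 2 · P(B_t ≥ b). Since B_t ~ N(0, t), P(B_t ≥ 1.67) = 1 − Φ(1.67/√t) = 1 − Φ(1.67/√1.86) = 1 − Φ(1.2245) ≈ 0.11038. Doubling: P(τ_{1.67} ≤ 1.86) ≈ 2 · 0.11038 = 0.22076 ≈ 0.2208.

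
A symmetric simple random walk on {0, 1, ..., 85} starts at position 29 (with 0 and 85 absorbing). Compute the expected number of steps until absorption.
E[τ | X_0 = 29] = 1624

Let v_k = E[τ | X_0 = k]. Boundary: v_0 = v_85 = 0. Recurrence: v_k = 1 + (v_{k-1} + v_{k+1})/2 for 1 ≤ k ≤ 84. The particular solution to v_k − (v_{k-1} + v_{k+1})/2 = 1 is v_k = −k^2. Adding homogeneous solution A + B k and matching boundaries gives v_k = k (85 − k). Substituting k = 29: v_29 = 29 · 56 = 1624.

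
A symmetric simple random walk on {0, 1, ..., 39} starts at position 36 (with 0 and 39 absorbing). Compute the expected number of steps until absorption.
E[τ | X_0 = 36] = 108

Let v_k = E[τ | X_0 = k]. Boundary: v_0 = v_39 = 0. Recurrence: v_k = 1 + (v_{k-1} + v_{k+1})/2 for 1 ≤ k ≤ 38. The particular solution to v_k − (v_{k-1} + v_{k+1})/2 = 1 is v_k = −k^2. Adding homogeneous solution A + B k and matching boundaries gives v_k = k (39 − k). Substituting k = 36: v_36 = 36 · 3 = 108.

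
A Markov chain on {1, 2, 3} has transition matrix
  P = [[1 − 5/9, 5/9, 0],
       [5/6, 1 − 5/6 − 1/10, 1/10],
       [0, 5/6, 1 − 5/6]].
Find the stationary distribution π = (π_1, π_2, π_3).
π = (75/131, 50/131, 6/131)

This is a birth-death chain on three states, which satisfies detailed balance: π_1 · P_{12} = π_2 · P_{21} and π_2 · P_{23} = π_3 · P_{32}.
From π_1 · 5/9 = π_2 · 5/6: π_2/π_1 = (5/9)/(5/6) = 2/3.
From π_2 · 1/10 = π_3 · 5/6: π_3/π_2 = (1/10)/(5/6) = 3/25.
Take π_1 proportional to 1; then unnormalized π = (1, 2/3, 2/25). Normalize by dividing by the sum 131/75:
  π = (75/131, 50/131, 6/131).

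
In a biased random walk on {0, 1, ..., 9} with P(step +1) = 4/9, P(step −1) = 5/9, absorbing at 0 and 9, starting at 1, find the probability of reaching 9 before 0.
P(hit 9 before 0) = (1 − (5/4)^1) / (1 − (5/4)^9) = 65536/1690981

Let u_k denote P(reach 9 before 0 | start at k). Boundary: u_0 = 0, u_9 = 1. Recurrence: u_k = 4/9·u_{k+1} + 5/9·u_{k-1} for 1 ≤ k ≤ 8. Try u_k = A + B·r^k with r = q/p = (5/9)/(4/9) = 5/4. Substitution satisfies the recurrence; boundary conditions give:
  u_k = (1 − r^k) / (1 − r^N) = (1 − (5/4)^1) / (1 − (5/4)^9) = 65536/1690981.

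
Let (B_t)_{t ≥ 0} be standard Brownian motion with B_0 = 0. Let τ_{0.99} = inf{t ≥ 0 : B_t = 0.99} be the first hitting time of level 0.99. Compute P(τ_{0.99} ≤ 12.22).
P(τ_{0.99} ≤ 12.22) = 2(1 − Φ(0.99/√12.22)) = 2(1 − Φ(0.2832)) ≈ 0.7770

By the reflection principle for standard BM, P(τ_b ≤ t) = 2 · P(B_t ≥ b). Since B_t ~ N(0, t), P(B_t ≥ 0.99) = 1 − Φ(0.99/√t) = 1 − Φ(0.99/√12.22) = 1 − Φ(0.2832) ≈ 0.38851. Doubling: P(τ_{0.99} ≤ 12.22) ≈ 2 · 0.38851 = 0.77702 ≈ 0.7770.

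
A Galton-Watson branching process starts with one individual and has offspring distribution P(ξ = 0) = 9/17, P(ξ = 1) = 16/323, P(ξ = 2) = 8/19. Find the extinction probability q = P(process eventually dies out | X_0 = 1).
q = 1

Mean offspring μ = 0·9/17 + 1·16/323 + 2·8/19 = 288/323 ≤ 1. For μ ≤ 1 with offspring not concentrated at 1, the Galton-Watson process goes extinct almost surely, so q = 1.
(Algebraic check: The pgf is f(s) = 9/17 + 16/323·s + 8/19·s². The extinction probability q is the smallest fixed point of f in [0, 1]. Setting s = f(s):
  8/19·s² + (16/323 − 1)·s + 9/17 = 0
  8/19·s² − (9/17 + 8/19)·s + 9/17 = 0
which factors as (s − 1)·(8/19·s − 9/17) = 0, giving roots s = 1 and s = (9/17)/(8/19) = 171/136. Since 171/136 ≥ 1, the smallest root in [0, 1] is s = 1.)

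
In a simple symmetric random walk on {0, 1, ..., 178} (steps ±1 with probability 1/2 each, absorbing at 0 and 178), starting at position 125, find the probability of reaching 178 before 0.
P(hit 178 before 0) = 125/178

Let u_k = P(hit 178 before 0 | start at k). Then u_0 = 0, u_178 = 1, and u_k = u_{k-1}/2 + u_{k+1}/2 for 1 ≤ k ≤ 177. This harmonic recurrence is solved by u_k = k/178, giving u_125 = 125/178.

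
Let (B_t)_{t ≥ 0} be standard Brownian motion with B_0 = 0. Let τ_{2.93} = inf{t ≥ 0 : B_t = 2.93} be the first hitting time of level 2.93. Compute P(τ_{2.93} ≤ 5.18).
P(τ_{2.93} ≤ 5.18) = 2(1 − Φ(2.93/√5.18)) = 2(1 − Φ(1.2874)) ≈ 0.1980

By the reflection principle for standard BM, P(τ_b ≤ t) = 2 · P(B_t ≥ b). Since B_t ~ N(0, t), P(B_t ≥ 2.93) = 1 − Φ(2.93/√t) = 1 − Φ(2.93/√5.18) = 1 − Φ(1.2874) ≈ 0.09898. Doubling: P(τ_{2.93} ≤ 5.18) ≈ 2 · 0.09898 = 0.19796 ≈ 0.1980.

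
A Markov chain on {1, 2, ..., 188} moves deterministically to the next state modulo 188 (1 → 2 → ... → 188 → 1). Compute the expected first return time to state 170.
E[T_170 | X_0 = 170] = 188

The chain cycles deterministically, so starting at state 170 it returns in exactly 188 steps. Equivalently, the stationary distribution is uniform π_j = 1/188 for every state j, so by Kac's formula E[T_170] = 1/π_170 = 188.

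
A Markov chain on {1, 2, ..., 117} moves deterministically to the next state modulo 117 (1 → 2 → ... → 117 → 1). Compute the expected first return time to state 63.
E[T_63 | X_0 = 63] = 117

The chain cycles deterministically, so starting at state 63 it returns in exactly 117 steps. Equivalently, the stationary distribution is uniform π_j = 1/117 for every state j, so by Kac's formula E[T_63] = 1/π_63 = 117.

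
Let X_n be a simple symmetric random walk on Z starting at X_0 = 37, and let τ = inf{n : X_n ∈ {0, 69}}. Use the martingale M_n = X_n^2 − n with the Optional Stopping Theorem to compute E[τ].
E[τ] = 1184

M_n = X_n^2 − n is a martingale (since E[X_{n+1}^2 | F_n] = X_n^2 + 1). By OST (τ has finite mean in a bounded region), E[M_τ] = E[M_0] = X_0^2 − 0 = 37^2 = 1369. Also E[M_τ] = E[X_τ^2] − E[τ]. The walk exits at 0 or 69, with P(hit 69 first) = 37/69, so E[X_τ^2] = 69^2 · 37/69 + 0 = 2553. Thus E[τ] = E[X_τ^2] − E[M_τ] = 2553 − 1369 = 1184 = 37(69 − 37) = 1184.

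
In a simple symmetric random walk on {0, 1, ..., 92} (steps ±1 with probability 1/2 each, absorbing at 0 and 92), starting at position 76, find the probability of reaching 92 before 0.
P(hit 92 before 0) = 76/92 = 19/23

Let u_k = P(hit 92 before 0 | start at k). Then u_0 = 0, u_92 = 1, and u_k = u_{k-1}/2 + u_{k+1}/2 for 1 ≤ k ≤ 91. This harmonic recurrence is solved by u_k = k/92, giving u_76 = 76/92 = 19/23.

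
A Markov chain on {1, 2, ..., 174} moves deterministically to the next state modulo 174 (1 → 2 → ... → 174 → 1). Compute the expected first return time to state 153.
E[T_153 | X_0 = 153] = 174

The chain cycles deterministically, so starting at state 153 it returns in exactly 174 steps. Equivalently, the stationary distribution is uniform π_j = 1/174 for every state j, so by Kac's formula E[T_153] = 1/π_153 = 174.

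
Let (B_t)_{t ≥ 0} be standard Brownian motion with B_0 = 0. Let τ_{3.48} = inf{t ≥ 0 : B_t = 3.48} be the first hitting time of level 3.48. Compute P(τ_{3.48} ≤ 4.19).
P(τ_{3.48} ≤ 4.19) = 2(1 − Φ(3.48/√4.19)) = 2(1 − Φ(1.7001)) ≈ 0.0891

By the reflection principle for standard BM, P(τ_b ≤ t) = 2 · P(B_t ≥ b). Since B_t ~ N(0, t), P(B_t ≥ 3.48) = 1 − Φ(3.48/√t) = 1 − Φ(3.48/√4.19) = 1 − Φ(1.7001) ≈ 0.04456. Doubling: P(τ_{3.48} ≤ 4.19) ≈ 2 · 0.04456 = 0.08912 ≈ 0.0891.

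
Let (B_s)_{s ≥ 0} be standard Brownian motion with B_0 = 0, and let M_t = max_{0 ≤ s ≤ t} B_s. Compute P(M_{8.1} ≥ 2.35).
P(M_{8.1} ≥ 2.35) = 2·P(B_{8.1} ≥ 2.35) = 2(1 − Φ(2.35/√8.1)) ≈ 0.4090

By the reflection principle for Brownian motion, P(M_t ≥ a) = 2 · P(B_t ≥ a) for a ≥ 0. Since B_t ~ N(0, t), P(B_t ≥ 2.35) = 1 − Φ(2.35/√t) = 1 − Φ(2.35/√8.1) = 1 − Φ(0.8257). So
  P(M_{8.1} ≥ 2.35) = 2(1 − Φ(0.8257)) ≈ 0.4090.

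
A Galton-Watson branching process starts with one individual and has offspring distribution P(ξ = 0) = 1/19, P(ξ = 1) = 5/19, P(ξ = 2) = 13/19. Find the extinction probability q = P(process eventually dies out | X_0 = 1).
q = 1/13

The pgf is f(s) = 1/19 + 5/19·s + 13/19·s². The extinction probability q is the smallest fixed point of f in [0, 1]. Setting s = f(s):
  13/19·s² + (5/19 − 1)·s + 1/19 = 0
  13/19·s² − (1/19 + 13/19)·s + 1/19 = 0
which factors as (s − 1)·(13/19·s − 1/19) = 0, giving roots s = 1 and s = (1/19)/(13/19) = 1/13.
Mean offspring μ = 5/19 + 2·13/19 = 31/19 > 1 (supercritical), so q < 1. The extinction probability is the smaller root: q = (1/19)/(13/19) = 1/13.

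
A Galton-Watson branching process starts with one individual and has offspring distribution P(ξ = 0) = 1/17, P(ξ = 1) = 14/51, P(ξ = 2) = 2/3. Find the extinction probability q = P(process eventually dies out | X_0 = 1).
q = 3/34

The pgf is f(s) = 1/17 + 14/51·s + 2/3·s². The extinction probability q is the smallest fixed point of f in [0, 1]. Setting s = f(s):
  2/3·s² + (14/51 − 1)·s + 1/17 = 0
  2/3·s² − (1/17 + 2/3)·s + 1/17 = 0
which factors as (s − 1)·(2/3·s − 1/17) = 0, giving roots s = 1 and s = (1/17)/(2/3) = 3/34.
Mean offspring μ = 14/51 + 2·2/3 = 82/51 > 1 (supercritical), so q < 1. The extinction probability is the smaller root: q = (1/17)/(2/3) = 3/34.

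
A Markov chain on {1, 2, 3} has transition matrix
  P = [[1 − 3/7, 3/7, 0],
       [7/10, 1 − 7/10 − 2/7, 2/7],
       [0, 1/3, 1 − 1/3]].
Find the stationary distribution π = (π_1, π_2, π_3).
π = (343/733, 210/733, 180/733)

This is a birth-death chain on three states, which satisfies detailed balance: π_1 · P_{12} = π_2 · P_{21} and π_2 · P_{23} = π_3 · P_{32}.
From π_1 · 3/7 = π_2 · 7/10: π_2/π_1 = (3/7)/(7/10) = 30/49.
From π_2 · 2/7 = π_3 · 1/3: π_3/π_2 = (2/7)/(1/3) = 6/7.
Take π_1 proportional to 1; then unnormalized π = (1, 30/49, 180/343). Normalize by dividing by the sum 733/343:
  π = (343/733, 210/733, 180/733).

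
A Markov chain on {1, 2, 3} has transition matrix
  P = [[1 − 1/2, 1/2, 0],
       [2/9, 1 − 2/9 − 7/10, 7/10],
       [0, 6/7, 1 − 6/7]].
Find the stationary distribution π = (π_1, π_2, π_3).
π = (80/407, 180/407, 147/407)

This is a birth-death chain on three states, which satisfies detailed balance: π_1 · P_{12} = π_2 · P_{21} and π_2 · P_{23} = π_3 · P_{32}.
From π_1 · 1/2 = π_2 · 2/9: π_2/π_1 = (1/2)/(2/9) = 9/4.
From π_2 · 7/10 = π_3 · 6/7: π_3/π_2 = (7/10)/(6/7) = 49/60.
Take π_1 proportional to 1; then unnormalized π = (1, 9/4, 147/80). Normalize by dividing by the sum 407/80:
  π = (80/407, 180/407, 147/407).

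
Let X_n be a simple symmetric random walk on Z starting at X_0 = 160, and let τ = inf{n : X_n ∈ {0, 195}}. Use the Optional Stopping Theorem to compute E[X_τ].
E[X_τ] = 160

X_n is a martingale and τ is a bounded-mean stopping time (indeed τ is finite a.s. with bounded expectation since the walk is in a bounded region). By the OST, E[X_τ] = E[X_0] = 160. Equivalently: E[X_τ] = 195 · P(hit 195 first) + 0 · P(hit 0 first) = 195 · (160/195) = 160.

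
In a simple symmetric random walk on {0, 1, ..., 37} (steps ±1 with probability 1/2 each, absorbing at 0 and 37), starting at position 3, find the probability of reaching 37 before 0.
P(hit 37 before 0) = 3/37

Let u_k = P(hit 37 before 0 | start at k). Then u_0 = 0, u_37 = 1, and u_k = u_{k-1}/2 + u_{k+1}/2 for 1 ≤ k ≤ 36. This harmonic recurrence is solved by u_k = k/37, giving u_3 = 3/37.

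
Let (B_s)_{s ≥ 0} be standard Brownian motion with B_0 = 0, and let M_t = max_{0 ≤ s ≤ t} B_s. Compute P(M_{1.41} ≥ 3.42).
P(M_{1.41} ≥ 3.42) = 2·P(B_{1.41} ≥ 3.42) = 2(1 − Φ(3.42/√1.41)) ≈ 0.0040

By the reflection principle for Brownian motion, P(M_t ≥ a) = 2 · P(B_t ≥ a) for a ≥ 0. Since B_t ~ N(0, t), P(B_t ≥ 3.42) = 1 − Φ(3.42/√t) = 1 − Φ(3.42/√1.41) = 1 − Φ(2.8802). So
  P(M_{1.41} ≥ 3.42) = 2(1 − Φ(2.8802)) ≈ 0.0040.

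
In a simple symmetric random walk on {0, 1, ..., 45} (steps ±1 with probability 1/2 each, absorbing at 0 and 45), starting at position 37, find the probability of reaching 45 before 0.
P(hit 45 before 0) = 37/45

Let u_k = P(hit 45 before 0 | start at k). Then u_0 = 0, u_45 = 1, and u_k = u_{k-1}/2 + u_{k+1}/2 for 1 ≤ k ≤ 44. This harmonic recurrence is solved by u_k = k/45, giving u_37 = 37/45.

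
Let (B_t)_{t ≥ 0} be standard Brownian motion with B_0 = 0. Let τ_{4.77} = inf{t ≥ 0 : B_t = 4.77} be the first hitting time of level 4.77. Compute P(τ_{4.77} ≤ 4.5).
P(τ_{4.77} ≤ 4.5) = 2(1 − Φ(4.77/√4.5)) = 2(1 − Φ(2.2486)) ≈ 0.0245

By the reflection principle for standard BM, P(τ_b ≤ t) = 2 · P(B_t ≥ b). Since B_t ~ N(0, t), P(B_t ≥ 4.77) = 1 − Φ(4.77/√t) = 1 − Φ(4.77/√4.5) = 1 − Φ(2.2486) ≈ 0.01227. Doubling: P(τ_{4.77} ≤ 4.5) ≈ 2 · 0.01227 = 0.02454 ≈ 0.0245.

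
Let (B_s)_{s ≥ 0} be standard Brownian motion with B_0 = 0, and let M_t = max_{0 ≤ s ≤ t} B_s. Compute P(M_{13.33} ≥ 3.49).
P(M_{13.33} ≥ 3.49) = 2·P(B_{13.33} ≥ 3.49) = 2(1 − Φ(3.49/√13.33)) ≈ 0.3391

By the reflection principle for Brownian motion, P(M_t ≥ a) = 2 · P(B_t ≥ a) for a ≥ 0. Since B_t ~ N(0, t), P(B_t ≥ 3.49) = 1 − Φ(3.49/√t) = 1 − Φ(3.49/√13.33) = 1 − Φ(0.9559). So
  P(M_{13.33} ≥ 3.49) = 2(1 − Φ(0.9559)) ≈ 0.3391.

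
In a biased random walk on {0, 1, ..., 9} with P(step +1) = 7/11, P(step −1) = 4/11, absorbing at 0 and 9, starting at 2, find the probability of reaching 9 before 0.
P(hit 9 before 0) = (1 − (4/7)^2) / (1 − (4/7)^9) = 9058973/13363821

Let u_k denote P(reach 9 before 0 | start at k). Boundary: u_0 = 0, u_9 = 1. Recurrence: u_k = 7/11·u_{k+1} + 4/11·u_{k-1} for 1 ≤ k ≤ 8. Try u_k = A + B·r^k with r = q/p = (4/11)/(7/11) = 4/7. Substitution satisfies the recurrence; boundary conditions give:
  u_k = (1 − r^k) / (1 − r^N) = (1 − (4/7)^2) / (1 − (4/7)^9) = 9058973/13363821.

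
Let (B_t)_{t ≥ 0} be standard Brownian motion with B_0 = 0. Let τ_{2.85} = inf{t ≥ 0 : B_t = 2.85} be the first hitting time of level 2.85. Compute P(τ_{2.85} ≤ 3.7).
P(τ_{2.85} ≤ 3.7) = 2(1 − Φ(2.85/√3.7)) = 2(1 − Φ(1.4816)) ≈ 0.1384

By the reflection principle for standard BM, P(τ_b ≤ t) = 2 · P(B_t ≥ b). Since B_t ~ N(0, t), P(B_t ≥ 2.85) = 1 − Φ(2.85/√t) = 1 − Φ(2.85/√3.7) = 1 − Φ(1.4816) ≈ 0.06922. Doubling: P(τ_{2.85} ≤ 3.7) ≈ 2 · 0.06922 = 0.13844 ≈ 0.1384.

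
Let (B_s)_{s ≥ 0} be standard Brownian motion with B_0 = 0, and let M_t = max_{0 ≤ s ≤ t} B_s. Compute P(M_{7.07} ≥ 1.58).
P(M_{7.07} ≥ 1.58) = 2·P(B_{7.07} ≥ 1.58) = 2(1 − Φ(1.58/√7.07)) ≈ 0.5524

By the reflection principle for Brownian motion, P(M_t ≥ a) = 2 · P(B_t ≥ a) for a ≥ 0. Since B_t ~ N(0, t), P(B_t ≥ 1.58) = 1 − Φ(1.58/√t) = 1 − Φ(1.58/√7.07) = 1 − Φ(0.5942). So
  P(M_{7.07} ≥ 1.58) = 2(1 − Φ(0.5942)) ≈ 0.5524.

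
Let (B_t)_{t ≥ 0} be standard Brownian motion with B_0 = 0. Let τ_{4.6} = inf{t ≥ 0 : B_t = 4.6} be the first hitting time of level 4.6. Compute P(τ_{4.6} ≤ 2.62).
P(τ_{4.6} ≤ 2.62) = 2(1 − Φ(4.6/√2.62)) = 2(1 − Φ(2.8419)) ≈ 0.0045

By the reflection principle for standard BM, P(τ_b ≤ t) = 2 · P(B_t ≥ b). Since B_t ~ N(0, t), P(B_t ≥ 4.6) = 1 − Φ(4.6/√t) = 1 − Φ(4.6/√2.62) = 1 − Φ(2.8419) ≈ 0.00224. Doubling: P(τ_{4.6} ≤ 2.62) ≈ 2 · 0.00224 = 0.00448 ≈ 0.0045.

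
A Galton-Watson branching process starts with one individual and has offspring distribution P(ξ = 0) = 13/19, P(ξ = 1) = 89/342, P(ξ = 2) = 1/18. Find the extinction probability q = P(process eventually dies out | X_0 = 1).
q = 1

Mean offspring μ = 0·13/19 + 1·89/342 + 2·1/18 = 127/342 ≤ 1. For μ ≤ 1 with offspring not concentrated at 1, the Galton-Watson process goes extinct almost surely, so q = 1.
(Algebraic check: The pgf is f(s) = 13/19 + 89/342·s + 1/18·s². The extinction probability q is the smallest fixed point of f in [0, 1]. Setting s = f(s):
  1/18·s² + (89/342 − 1)·s + 13/19 = 0
  1/18·s² − (13/19 + 1/18)·s + 13/19 = 0
which factors as (s − 1)·(1/18·s − 13/19) = 0, giving roots s = 1 and s = (13/19)/(1/18) = 234/19. Since 234/19 ≥ 1, the smallest root in [0, 1] is s = 1.)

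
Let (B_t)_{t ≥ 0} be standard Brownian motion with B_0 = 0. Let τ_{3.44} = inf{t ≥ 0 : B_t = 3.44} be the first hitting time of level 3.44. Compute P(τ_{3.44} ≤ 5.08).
P(τ_{3.44} ≤ 5.08) = 2(1 − Φ(3.44/√5.08)) = 2(1 − Φ(1.5263)) ≈ 0.1269

By the reflection principle for standard BM, P(τ_b ≤ t) = 2 · P(B_t ≥ b). Since B_t ~ N(0, t), P(B_t ≥ 3.44) = 1 − Φ(3.44/√t) = 1 − Φ(3.44/√5.08) = 1 − Φ(1.5263) ≈ 0.06347. Doubling: P(τ_{3.44} ≤ 5.08) ≈ 2 · 0.06347 = 0.12694 ≈ 0.1269.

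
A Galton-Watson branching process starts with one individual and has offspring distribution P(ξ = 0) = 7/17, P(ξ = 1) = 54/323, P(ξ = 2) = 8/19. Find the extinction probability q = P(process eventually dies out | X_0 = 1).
q = 133/136

The pgf is f(s) = 7/17 + 54/323·s + 8/19·s². The extinction probability q is the smallest fixed point of f in [0, 1]. Setting s = f(s):
  8/19·s² + (54/323 − 1)·s + 7/17 = 0
  8/19·s² − (7/17 + 8/19)·s + 7/17 = 0
which factors as (s − 1)·(8/19·s − 7/17) = 0, giving roots s = 1 and s = (7/17)/(8/19) = 133/136.
Mean offspring μ = 54/323 + 2·8/19 = 326/323 > 1 (supercritical), so q < 1. The extinction probability is the smaller root: q = (7/17)/(8/19) = 133/136.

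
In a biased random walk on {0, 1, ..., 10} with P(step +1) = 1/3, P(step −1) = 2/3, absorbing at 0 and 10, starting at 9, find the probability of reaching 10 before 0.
P(hit 10 before 0) = (1 − (2)^9) / (1 − (2)^10) = 511/1023

Let u_k denote P(reach 10 before 0 | start at k). Boundary: u_0 = 0, u_10 = 1. Recurrence: u_k = 1/3·u_{k+1} + 2/3·u_{k-1} for 1 ≤ k ≤ 9. Try u_k = A + B·r^k with r = q/p = (2/3)/(1/3) = 2. Substitution satisfies the recurrence; boundary conditions give:
  u_k = (1 − r^k) / (1 − r^N) = (1 − (2)^9) / (1 − (2)^10) = 511/1023.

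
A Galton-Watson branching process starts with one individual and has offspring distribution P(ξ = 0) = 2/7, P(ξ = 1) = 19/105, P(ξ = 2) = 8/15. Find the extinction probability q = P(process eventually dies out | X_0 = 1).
q = 15/28

The pgf is f(s) = 2/7 + 19/105·s + 8/15·s². The extinction probability q is the smallest fixed point of f in [0, 1]. Setting s = f(s):
  8/15·s² + (19/105 − 1)·s + 2/7 = 0
  8/15·s² − (2/7 + 8/15)·s + 2/7 = 0
which factors as (s − 1)·(8/15·s − 2/7) = 0, giving roots s = 1 and s = (2/7)/(8/15) = 15/28.
Mean offspring μ = 19/105 + 2·8/15 = 131/105 > 1 (supercritical), so q < 1. The extinction probability is the smaller root: q = (2/7)/(8/15) = 15/28.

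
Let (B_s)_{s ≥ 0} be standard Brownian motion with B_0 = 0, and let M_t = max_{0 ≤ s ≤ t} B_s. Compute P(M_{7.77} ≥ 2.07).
P(M_{7.77} ≥ 2.07) = 2·P(B_{7.77} ≥ 2.07) = 2(1 − Φ(2.07/√7.77)) ≈ 0.4577

By the reflection principle for Brownian motion, P(M_t ≥ a) = 2 · P(B_t ≥ a) for a ≥ 0. Since B_t ~ N(0, t), P(B_t ≥ 2.07) = 1 − Φ(2.07/√t) = 1 − Φ(2.07/√7.77) = 1 − Φ(0.7426). So
  P(M_{7.77} ≥ 2.07) = 2(1 − Φ(0.7426)) ≈ 0.4577.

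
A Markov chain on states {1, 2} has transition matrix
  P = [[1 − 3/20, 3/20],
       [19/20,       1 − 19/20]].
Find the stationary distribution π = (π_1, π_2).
π_1 = 19/22, π_2 = 3/22

Solve πP = π with π_1 + π_2 = 1. From πP = π: π_1 · (1 − 3/20) + π_2 · 19/20 = π_1 ⇒ π_2 · 19/20 = π_1 · 3/20 ⇒ π_2/π_1 = (3/20)/(19/20) = 3/19. Together with π_1 + π_2 = 1:
  π_1 = (19/20)/(3/20 + 19/20) = (19/20)/(11/10) = 19/22,
  π_2 = (3/20)/(3/20 + 19/20) = (3/20)/(11/10) = 3/22.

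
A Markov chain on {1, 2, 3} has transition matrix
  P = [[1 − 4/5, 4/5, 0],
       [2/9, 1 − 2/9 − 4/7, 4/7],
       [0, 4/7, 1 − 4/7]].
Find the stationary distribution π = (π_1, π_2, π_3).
π = (5/41, 18/41, 18/41)

This is a birth-death chain on three states, which satisfies detailed balance: π_1 · P_{12} = π_2 · P_{21} and π_2 · P_{23} = π_3 · P_{32}.
From π_1 · 4/5 = π_2 · 2/9: π_2/π_1 = (4/5)/(2/9) = 18/5.
From π_2 · 4/7 = π_3 · 4/7: π_3/π_2 = (4/7)/(4/7) = 1.
Take π_1 proportional to 1; then unnormalized π = (1, 18/5, 18/5). Normalize by dividing by the sum 41/5:
  π = (5/41, 18/41, 18/41).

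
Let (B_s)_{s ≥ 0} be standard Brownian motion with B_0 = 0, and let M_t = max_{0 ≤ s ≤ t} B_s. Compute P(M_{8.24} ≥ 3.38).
P(M_{8.24} ≥ 3.38) = 2·P(B_{8.24} ≥ 3.38) = 2(1 − Φ(3.38/√8.24)) ≈ 0.2390

By the reflection principle for Brownian motion, P(M_t ≥ a) = 2 · P(B_t ≥ a) for a ≥ 0. Since B_t ~ N(0, t), P(B_t ≥ 3.38) = 1 − Φ(3.38/√t) = 1 − Φ(3.38/√8.24) = 1 − Φ(1.1775). So
  P(M_{8.24} ≥ 3.38) = 2(1 − Φ(1.1775)) ≈ 0.2390.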